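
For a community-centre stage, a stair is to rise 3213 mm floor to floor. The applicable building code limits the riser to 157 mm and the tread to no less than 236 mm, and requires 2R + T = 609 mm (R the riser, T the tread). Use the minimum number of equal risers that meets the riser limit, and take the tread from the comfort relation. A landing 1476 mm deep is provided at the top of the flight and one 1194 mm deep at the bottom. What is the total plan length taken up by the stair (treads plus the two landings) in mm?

8730 mm

3213 / 157 = 20.465 → round up to 21 risers.
R = 3213 ÷ 21 = 153 mm.
T = 609 − 2·153 = 303 mm, which satisfies the 236 mm minimum.
21 risers give 20 treads; going = 20 × 303 = 6060 mm.
Enclosure = 6060 + 1476 + 1194 = 8730 mm.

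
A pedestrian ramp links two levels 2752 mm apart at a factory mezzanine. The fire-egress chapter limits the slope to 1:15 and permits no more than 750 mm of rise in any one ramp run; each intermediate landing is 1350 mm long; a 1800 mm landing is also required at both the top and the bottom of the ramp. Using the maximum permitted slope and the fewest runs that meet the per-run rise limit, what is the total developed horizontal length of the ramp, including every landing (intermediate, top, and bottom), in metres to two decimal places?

48.93 m

2752 / 750 = 3.669 → round up to 4 ramp runs. That means 3 intermediate landings.
Ramp run (horizontal) at 1:15: 2752 × 15 = 41280 mm.
3 intermediate landings contribute 3 × 1350 = 4050 mm.
Top and bottom landings: 2 × 1800 = 3600 mm.
Total = 41280 + 4050 + 3600 = 48930 mm.
= 48.93 m.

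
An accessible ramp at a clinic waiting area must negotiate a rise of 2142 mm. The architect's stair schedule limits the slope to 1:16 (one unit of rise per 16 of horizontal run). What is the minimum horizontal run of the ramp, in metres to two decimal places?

34.27 m

Run = rise × 16 = 2142 × 16 = 34272 mm.
34272 mm = 34.27 m.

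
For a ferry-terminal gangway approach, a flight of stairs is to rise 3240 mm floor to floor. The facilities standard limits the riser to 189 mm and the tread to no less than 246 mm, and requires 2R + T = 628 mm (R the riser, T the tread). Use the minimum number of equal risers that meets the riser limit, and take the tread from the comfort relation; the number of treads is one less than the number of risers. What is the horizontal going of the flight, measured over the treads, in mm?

4556 mm

⌈3240/189⌉ = 18 risers.
R = 3240 ÷ 18 = 180 mm.
T = 628 − 2·180 = 268 mm, which satisfies the 246 mm minimum.
Treads = 18 − 1 = 17; going = 17 × 268 = 4556 mm.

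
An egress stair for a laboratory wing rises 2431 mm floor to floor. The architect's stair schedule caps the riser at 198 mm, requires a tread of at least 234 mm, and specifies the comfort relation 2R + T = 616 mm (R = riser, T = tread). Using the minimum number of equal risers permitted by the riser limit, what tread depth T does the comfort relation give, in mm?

242 mm

⌈2431/198⌉ = 13 risers.
R = 2431 ÷ 13 = 187 mm.
T = 616 − 2·187 = 242 mm, which satisfies the 234 mm minimum.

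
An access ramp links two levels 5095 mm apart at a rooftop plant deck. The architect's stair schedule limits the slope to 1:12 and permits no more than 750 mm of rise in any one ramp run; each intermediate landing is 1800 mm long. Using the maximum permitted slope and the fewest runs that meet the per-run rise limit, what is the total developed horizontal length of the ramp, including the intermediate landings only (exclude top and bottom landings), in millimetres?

At most 750 each: 5095/750 = 6.79, giving 7 ramp runs. That means 6 intermediate landings.
Ramp run (horizontal) at 1:12: 5095 × 12 = 61140 mm.
6 intermediate landings contribute 6 × 1800 = 10800 mm.
Total developed length = 61140 + 10800 = 71940 mm.

71940 mm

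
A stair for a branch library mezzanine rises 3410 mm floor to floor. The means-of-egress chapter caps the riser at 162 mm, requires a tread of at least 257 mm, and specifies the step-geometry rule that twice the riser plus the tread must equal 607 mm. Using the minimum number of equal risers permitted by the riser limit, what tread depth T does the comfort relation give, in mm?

3410 / 162 = 21.05, so 22 risers are needed.
Each riser is 3410/22 = 155 mm (≤ 162 mm).
From 2R + T = 607: T = 607 − 310 = 297 mm.

297 mm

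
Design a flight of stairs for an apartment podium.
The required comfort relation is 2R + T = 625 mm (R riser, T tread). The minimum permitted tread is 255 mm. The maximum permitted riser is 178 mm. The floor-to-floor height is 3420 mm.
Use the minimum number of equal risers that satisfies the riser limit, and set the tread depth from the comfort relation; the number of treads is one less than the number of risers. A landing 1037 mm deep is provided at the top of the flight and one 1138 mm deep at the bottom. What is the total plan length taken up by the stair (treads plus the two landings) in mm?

7552 mm

3420 / 178 = 19.213 → round up to 20 risers.
Each riser is 3420/20 = 171 mm (≤ 178 mm).
T = 625 − 2·171 = 283 mm, which satisfies the 255 mm minimum.
Going = (20 − 1) × 283 = 5377 mm.
Add landings: 5377 + 1037 + 1138 = 7552 mm.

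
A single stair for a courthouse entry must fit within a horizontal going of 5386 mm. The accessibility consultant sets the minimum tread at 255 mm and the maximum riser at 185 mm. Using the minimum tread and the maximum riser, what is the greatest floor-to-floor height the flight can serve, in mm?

5386 / 255 = 21.12, so 21 treads fit.
Risers = treads + 1 = 22.
Maximum height = 22 × 185 = 4070 mm.

4070 mm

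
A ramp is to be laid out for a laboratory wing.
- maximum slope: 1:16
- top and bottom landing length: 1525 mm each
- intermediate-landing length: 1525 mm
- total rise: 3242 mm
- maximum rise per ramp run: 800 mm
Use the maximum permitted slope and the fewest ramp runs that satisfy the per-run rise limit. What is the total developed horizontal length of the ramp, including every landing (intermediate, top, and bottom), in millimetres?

At most 800 each: 3242/800 = 4.05, giving 5 ramp runs. That means 4 intermediate landings.
Horizontal run for 3242 mm of rise at 1:16 is 3242 × 16 = 51872 mm.
4 intermediate landings contribute 4 × 1525 = 6100 mm.
Top and bottom landings: 2 × 1525 = 3050 mm.
Total = 51872 + 6100 + 3050 = 61022 mm.

61022 mm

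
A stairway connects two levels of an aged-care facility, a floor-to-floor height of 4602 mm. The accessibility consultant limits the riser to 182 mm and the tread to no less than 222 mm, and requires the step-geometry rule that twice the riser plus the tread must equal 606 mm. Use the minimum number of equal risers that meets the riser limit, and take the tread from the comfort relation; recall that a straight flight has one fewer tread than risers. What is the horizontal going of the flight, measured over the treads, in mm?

At most 182 each: 4602/182 = 25.29, giving 26 risers.
Riser R = 4602 / 26 = 177 mm, within the 182 mm limit.
T = 606 − 2·177 = 252 mm, which satisfies the 222 mm minimum.
26 risers give 25 treads; going = 25 × 252 = 6300 mm.

6300 mm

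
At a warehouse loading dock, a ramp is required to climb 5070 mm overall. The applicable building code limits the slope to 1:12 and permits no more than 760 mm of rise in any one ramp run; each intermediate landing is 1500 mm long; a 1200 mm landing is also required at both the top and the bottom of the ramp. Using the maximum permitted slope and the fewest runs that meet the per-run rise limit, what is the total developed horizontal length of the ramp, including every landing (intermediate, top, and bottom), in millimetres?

5070 / 760 = 6.67, so 7 ramp runs are needed. That means 6 intermediate landings.
Ramp run (horizontal) at 1:12: 5070 × 12 = 60840 mm.
Intermediate landings: 6 × 1500 = 9000 mm.
Top and bottom landings: 2 × 1200 = 2400 mm.
Total = 60840 + 9000 + 2400 = 72240 mm.

72240 mm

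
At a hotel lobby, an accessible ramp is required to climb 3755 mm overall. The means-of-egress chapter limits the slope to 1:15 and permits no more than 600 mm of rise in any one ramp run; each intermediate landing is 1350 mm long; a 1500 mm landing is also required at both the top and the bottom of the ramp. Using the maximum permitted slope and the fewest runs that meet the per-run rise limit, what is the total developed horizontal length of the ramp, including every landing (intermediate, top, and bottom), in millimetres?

⌈3755/600⌉ = 7 ramp runs. That means 6 intermediate landings.
Ramp run (horizontal) at 1:15: 3755 × 15 = 56325 mm.
6 intermediate landings contribute 6 × 1350 = 8100 mm.
Top and bottom landings: 2 × 1500 = 3000 mm.
Total = 56325 + 8100 + 3000 = 67425 mm.

67425 mm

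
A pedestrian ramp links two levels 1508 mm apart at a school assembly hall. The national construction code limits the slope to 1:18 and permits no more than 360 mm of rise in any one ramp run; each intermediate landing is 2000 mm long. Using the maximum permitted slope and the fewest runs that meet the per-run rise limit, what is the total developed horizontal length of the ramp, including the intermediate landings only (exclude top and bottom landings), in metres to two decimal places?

35.14 m

1508 / 360 = 4.19, so 5 ramp runs are needed. That means 4 intermediate landings.
Ramp run (horizontal) at 1:18: 1508 × 18 = 27144 mm.
4 intermediate landings contribute 4 × 2000 = 8000 mm.
Total developed length = 27144 + 8000 = 35144 mm.
= 35.14 m.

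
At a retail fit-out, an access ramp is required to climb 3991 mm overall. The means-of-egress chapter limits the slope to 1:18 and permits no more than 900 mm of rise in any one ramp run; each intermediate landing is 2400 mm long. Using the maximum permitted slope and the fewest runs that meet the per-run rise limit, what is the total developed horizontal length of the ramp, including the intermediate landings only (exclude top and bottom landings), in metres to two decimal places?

At most 900 each: 3991/900 = 4.43, giving 5 ramp runs. That means 4 intermediate landings.
Ramp run (horizontal) at 1:18: 3991 × 18 = 71838 mm.
4 intermediate landings contribute 4 × 2400 = 9600 mm.
Developed length = 71838 + 9600 = 81438 mm.
= 81.44 m.

81.44 m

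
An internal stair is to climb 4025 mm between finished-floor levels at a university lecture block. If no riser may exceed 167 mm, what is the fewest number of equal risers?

⌈4025/167⌉ = 25 risers.

25 risers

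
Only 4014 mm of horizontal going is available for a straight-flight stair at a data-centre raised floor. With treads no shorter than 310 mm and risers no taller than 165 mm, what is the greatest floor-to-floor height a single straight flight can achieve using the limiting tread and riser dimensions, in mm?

Treads that fit: ⌊4014 / 310⌋ = 12.
Risers = treads + 1 = 13.
Maximum height = 13 × 165 = 2145 mm.

2145 mm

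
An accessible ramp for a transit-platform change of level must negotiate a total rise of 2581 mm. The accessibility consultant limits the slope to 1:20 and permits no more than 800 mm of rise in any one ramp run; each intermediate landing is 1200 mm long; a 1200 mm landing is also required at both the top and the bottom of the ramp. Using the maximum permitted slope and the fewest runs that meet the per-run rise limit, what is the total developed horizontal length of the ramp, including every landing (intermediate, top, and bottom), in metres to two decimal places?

57.62 m

⌈2581/800⌉ = 4 ramp runs. That means 3 intermediate landings.
Horizontal run for 2581 mm of rise at 1:20 is 2581 × 20 = 51620 mm.
Intermediate landings: 3 × 1200 = 3600 mm.
Top and bottom landings: 2 × 1200 = 2400 mm.
Total = 51620 + 3600 + 2400 = 57620 mm.
= 57.62 m.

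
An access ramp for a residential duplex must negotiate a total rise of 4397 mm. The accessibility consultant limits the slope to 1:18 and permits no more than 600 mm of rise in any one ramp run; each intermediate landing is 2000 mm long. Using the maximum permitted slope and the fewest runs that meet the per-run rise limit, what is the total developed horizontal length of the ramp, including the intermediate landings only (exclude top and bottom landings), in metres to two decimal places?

4397 / 600 = 7.328 → round up to 8 ramp runs. That means 7 intermediate landings.
Ramp run (horizontal) at 1:18: 4397 × 18 = 79146 mm.
Intermediate landings: 7 × 2000 = 14000 mm.
Developed length = 79146 + 14000 = 93146 mm.
= 93.15 m.

93.15 m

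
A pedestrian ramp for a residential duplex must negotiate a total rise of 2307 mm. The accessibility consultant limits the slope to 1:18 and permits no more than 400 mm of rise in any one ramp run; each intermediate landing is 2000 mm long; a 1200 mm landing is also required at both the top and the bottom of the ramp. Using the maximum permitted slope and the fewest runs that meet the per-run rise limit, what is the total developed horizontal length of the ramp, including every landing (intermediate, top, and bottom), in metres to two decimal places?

53.93 m

At most 400 each: 2307/400 = 5.77, giving 6 ramp runs. That means 5 intermediate landings.
Horizontal run for 2307 mm of rise at 1:18 is 2307 × 18 = 41526 mm.
5 intermediate landings contribute 5 × 2000 = 10000 mm.
Top and bottom landings: 2 × 1200 = 2400 mm.
Total = 41526 + 10000 + 2400 = 53926 mm.
= 53.93 m.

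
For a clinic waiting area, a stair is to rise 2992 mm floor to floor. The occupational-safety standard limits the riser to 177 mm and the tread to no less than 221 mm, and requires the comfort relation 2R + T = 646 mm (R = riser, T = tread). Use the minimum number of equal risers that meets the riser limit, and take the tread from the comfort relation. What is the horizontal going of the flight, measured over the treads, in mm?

4704 mm

2992 / 177 = 16.904 → round up to 17 risers.
R = 2992 ÷ 17 = 176 mm.
T = 646 − 2·176 = 294 mm, which satisfies the 221 mm minimum.
Going = (17 − 1) × 294 = 4704 mm.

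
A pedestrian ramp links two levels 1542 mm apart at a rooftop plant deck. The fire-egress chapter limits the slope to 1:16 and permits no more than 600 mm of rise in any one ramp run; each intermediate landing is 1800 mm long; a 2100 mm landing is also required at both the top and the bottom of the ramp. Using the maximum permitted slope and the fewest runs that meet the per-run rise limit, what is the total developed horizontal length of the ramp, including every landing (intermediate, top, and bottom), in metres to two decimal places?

1542 / 600 = 2.57, so 3 ramp runs are needed. That means 2 intermediate landings.
Ramp run (horizontal) at 1:16: 1542 × 16 = 24672 mm.
Intermediate landings: 2 × 1800 = 3600 mm.
Top and bottom landings: 2 × 2100 = 4200 mm.
Total = 24672 + 3600 + 4200 = 32472 mm.
= 32.47 m.

32.47 m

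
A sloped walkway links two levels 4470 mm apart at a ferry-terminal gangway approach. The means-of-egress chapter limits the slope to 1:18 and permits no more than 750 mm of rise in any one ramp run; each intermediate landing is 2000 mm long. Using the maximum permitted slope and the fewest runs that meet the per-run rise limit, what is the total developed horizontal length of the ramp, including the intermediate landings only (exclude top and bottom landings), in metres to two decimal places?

At most 750 each: 4470/750 = 5.96, giving 6 ramp runs. That means 5 intermediate landings.
Horizontal run for 4470 mm of rise at 1:18 is 4470 × 18 = 80460 mm.
5 intermediate landings contribute 5 × 2000 = 10000 mm.
Developed length = 80460 + 10000 = 90460 mm.
= 90.46 m.

90.46 m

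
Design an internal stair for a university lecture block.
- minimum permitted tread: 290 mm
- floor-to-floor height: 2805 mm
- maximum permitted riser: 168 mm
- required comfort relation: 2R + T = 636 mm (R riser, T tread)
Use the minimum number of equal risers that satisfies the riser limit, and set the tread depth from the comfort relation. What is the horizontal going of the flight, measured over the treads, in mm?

4896 mm

2805 / 168 = 16.70, so 17 risers are needed.
Each riser is 2805/17 = 165 mm (≤ 168 mm).
Tread T = 636 − 2 × 165 = 306 mm (≥ 290 mm).
Going = (17 − 1) × 306 = 4896 mm.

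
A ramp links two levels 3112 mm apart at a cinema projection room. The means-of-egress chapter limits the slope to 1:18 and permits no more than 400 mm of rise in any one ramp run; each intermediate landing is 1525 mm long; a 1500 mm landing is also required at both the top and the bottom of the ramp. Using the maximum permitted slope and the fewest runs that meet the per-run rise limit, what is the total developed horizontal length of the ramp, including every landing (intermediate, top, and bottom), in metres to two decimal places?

3112 / 400 = 7.78, so 8 ramp runs are needed. That means 7 intermediate landings.
Ramp run (horizontal) at 1:18: 3112 × 18 = 56016 mm.
7 intermediate landings contribute 7 × 1525 = 10675 mm.
Top and bottom landings: 2 × 1500 = 3000 mm.
Total = 56016 + 10675 + 3000 = 69691 mm.
= 69.69 m.

69.69 m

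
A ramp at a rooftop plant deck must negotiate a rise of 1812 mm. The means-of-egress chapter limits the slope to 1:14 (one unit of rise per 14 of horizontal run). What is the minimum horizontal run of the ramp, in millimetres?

Run = rise × 14 = 1812 × 14 = 25368 mm.

25368 mm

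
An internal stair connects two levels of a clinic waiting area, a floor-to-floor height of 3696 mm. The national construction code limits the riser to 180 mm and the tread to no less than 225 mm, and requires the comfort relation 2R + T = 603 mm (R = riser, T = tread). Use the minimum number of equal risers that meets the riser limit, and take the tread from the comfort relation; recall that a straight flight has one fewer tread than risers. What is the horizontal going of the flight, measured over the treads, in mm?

5020 mm

3696 / 180 = 20.53, so 21 risers are needed.
R = 3696 ÷ 21 = 176 mm.
From 2R + T = 603: T = 603 − 352 = 251 mm.
Going = (21 − 1) × 251 = 5020 mm.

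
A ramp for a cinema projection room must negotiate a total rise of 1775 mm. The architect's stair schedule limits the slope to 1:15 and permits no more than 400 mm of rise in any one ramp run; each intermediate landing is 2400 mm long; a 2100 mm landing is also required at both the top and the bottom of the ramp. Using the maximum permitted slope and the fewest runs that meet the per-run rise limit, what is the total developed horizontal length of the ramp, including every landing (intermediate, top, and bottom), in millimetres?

1775 / 400 = 4.44, so 5 ramp runs are needed. That means 4 intermediate landings.
Ramp run (horizontal) at 1:15: 1775 × 15 = 26625 mm.
Intermediate landings: 4 × 2400 = 9600 mm.
Top and bottom landings: 2 × 2100 = 4200 mm.
Total = 26625 + 9600 + 4200 = 40425 mm.

40425 mm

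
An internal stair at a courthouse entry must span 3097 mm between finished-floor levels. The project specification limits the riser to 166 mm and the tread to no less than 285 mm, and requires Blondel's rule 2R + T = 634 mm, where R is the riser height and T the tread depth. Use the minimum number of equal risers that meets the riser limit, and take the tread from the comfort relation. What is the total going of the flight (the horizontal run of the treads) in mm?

3097 / 166 = 18.657 → round up to 19 risers.
Each riser is 3097/19 = 163 mm (≤ 166 mm).
T = 634 − 2·163 = 308 mm, which satisfies the 285 mm minimum.
19 risers give 18 treads; going = 18 × 308 = 5544 mm.

5544 mm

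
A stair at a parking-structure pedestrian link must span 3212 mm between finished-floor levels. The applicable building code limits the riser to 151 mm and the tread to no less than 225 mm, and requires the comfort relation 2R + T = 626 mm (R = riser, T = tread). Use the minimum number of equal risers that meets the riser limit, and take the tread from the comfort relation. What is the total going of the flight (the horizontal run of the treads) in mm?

7014 mm

At most 151 each: 3212/151 = 21.27, giving 22 risers.
Riser R = 3212 / 22 = 146 mm, within the 151 mm limit.
From 2R + T = 626: T = 626 − 292 = 334 mm.
Going = (22 − 1) × 334 = 7014 mm.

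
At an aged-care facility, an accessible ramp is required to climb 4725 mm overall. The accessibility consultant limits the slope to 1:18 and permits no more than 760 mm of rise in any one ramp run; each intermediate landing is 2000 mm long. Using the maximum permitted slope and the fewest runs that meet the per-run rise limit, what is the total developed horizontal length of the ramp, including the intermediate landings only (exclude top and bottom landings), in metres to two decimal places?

4725 / 760 = 6.22, so 7 ramp runs are needed. That means 6 intermediate landings.
Ramp run (horizontal) at 1:18: 4725 × 18 = 85050 mm.
6 intermediate landings contribute 6 × 2000 = 12000 mm.
Total developed length = 85050 + 12000 = 97050 mm.
= 97.05 m.

97.05 m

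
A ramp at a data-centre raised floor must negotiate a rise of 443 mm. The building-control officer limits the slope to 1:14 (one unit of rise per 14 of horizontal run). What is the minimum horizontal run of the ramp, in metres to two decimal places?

6.20 m

At 1:14 the run is 14 × 443 = 6202 mm.
6202 mm = 6.20 m.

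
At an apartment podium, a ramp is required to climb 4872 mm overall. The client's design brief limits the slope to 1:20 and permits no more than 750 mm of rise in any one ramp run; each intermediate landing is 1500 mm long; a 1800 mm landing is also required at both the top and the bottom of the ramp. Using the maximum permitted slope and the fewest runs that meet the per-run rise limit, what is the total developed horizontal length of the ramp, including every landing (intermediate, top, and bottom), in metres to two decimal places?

110.04 m

At most 750 each: 4872/750 = 6.50, giving 7 ramp runs. That means 6 intermediate landings.
Ramp run (horizontal) at 1:20: 4872 × 20 = 97440 mm.
Intermediate landings: 6 × 1500 = 9000 mm.
Top and bottom landings: 2 × 1800 = 3600 mm.
Total = 97440 + 9000 + 3600 = 110040 mm.
= 110.04 m.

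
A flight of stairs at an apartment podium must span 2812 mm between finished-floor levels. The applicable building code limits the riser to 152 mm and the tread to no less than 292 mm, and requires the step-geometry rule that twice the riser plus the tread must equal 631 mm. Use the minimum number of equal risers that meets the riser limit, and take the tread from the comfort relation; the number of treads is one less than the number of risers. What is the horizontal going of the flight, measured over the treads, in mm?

⌈2812/152⌉ = 19 risers.
Riser R = 2812 / 19 = 148 mm, within the 152 mm limit.
Tread T = 631 − 2 × 148 = 335 mm (≥ 292 mm).
19 risers give 18 treads; going = 18 × 335 = 6030 mm.

6030 mm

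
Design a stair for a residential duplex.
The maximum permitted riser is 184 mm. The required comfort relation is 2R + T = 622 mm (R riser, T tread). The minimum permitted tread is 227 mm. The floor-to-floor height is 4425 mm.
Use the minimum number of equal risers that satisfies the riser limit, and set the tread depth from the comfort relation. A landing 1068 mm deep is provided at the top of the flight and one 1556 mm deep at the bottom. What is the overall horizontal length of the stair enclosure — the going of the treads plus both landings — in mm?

9056 mm

⌈4425/184⌉ = 25 risers.
Riser R = 4425 / 25 = 177 mm, within the 184 mm limit.
T = 622 − 2·177 = 268 mm, which satisfies the 227 mm minimum.
Going = (25 − 1) × 268 = 6432 mm.
Enclosure = 6432 + 1068 + 1556 = 9056 mm.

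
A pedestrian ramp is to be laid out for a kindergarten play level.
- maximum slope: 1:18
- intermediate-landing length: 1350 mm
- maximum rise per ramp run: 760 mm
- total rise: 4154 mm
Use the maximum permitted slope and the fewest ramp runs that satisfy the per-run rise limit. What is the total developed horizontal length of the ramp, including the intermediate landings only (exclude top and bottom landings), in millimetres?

81522 mm

4154 / 760 = 5.466 → round up to 6 ramp runs. That means 5 intermediate landings.
Ramp run (horizontal) at 1:18: 4154 × 18 = 74772 mm.
Intermediate landings: 5 × 1350 = 6750 mm.
Total developed length = 74772 + 6750 = 81522 mm.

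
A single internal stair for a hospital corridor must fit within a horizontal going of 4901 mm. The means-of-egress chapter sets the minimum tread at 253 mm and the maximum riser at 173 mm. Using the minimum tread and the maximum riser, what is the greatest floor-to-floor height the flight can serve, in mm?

Treads that fit: ⌊4901 / 253⌋ = 19.
Risers = treads + 1 = 20.
Maximum height = 20 × 173 = 3460 mm.

3460 mm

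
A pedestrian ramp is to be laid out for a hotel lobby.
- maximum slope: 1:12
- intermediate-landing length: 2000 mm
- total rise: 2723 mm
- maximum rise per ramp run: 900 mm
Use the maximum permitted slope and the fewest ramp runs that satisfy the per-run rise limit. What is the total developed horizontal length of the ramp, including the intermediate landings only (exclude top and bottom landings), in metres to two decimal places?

38.68 m

⌈2723/900⌉ = 4 ramp runs. That means 3 intermediate landings.
Ramp run (horizontal) at 1:12: 2723 × 12 = 32676 mm.
Intermediate landings: 3 × 2000 = 6000 mm.
Total developed length = 32676 + 6000 = 38676 mm.
= 38.68 m.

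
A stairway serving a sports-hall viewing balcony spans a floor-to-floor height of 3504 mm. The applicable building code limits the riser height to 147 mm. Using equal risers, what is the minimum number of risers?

24 risers

At most 147 each: 3504/147 = 23.84, giving 24 risers.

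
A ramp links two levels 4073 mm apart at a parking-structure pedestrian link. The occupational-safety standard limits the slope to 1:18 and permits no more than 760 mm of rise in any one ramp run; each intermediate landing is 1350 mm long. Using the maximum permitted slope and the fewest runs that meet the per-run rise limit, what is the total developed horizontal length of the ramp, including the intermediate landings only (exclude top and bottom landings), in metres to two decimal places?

4073 / 760 = 5.36, so 6 ramp runs are needed. That means 5 intermediate landings.
Ramp run (horizontal) at 1:18: 4073 × 18 = 73314 mm.
5 intermediate landings contribute 5 × 1350 = 6750 mm.
Total developed length = 73314 + 6750 = 80064 mm.
= 80.06 m.

80.06 m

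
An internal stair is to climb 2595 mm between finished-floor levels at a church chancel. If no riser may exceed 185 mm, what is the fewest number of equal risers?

2595 / 185 = 14.027 → round up to 15 risers.

15 risers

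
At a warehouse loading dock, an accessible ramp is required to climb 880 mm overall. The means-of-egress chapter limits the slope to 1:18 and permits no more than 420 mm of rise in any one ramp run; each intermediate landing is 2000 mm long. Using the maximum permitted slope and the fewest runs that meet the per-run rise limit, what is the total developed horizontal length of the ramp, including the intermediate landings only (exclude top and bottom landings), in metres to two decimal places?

880 / 420 = 2.10, so 3 ramp runs are needed. That means 2 intermediate landings.
Horizontal run for 880 mm of rise at 1:18 is 880 × 18 = 15840 mm.
Intermediate landings: 2 × 2000 = 4000 mm.
Total developed length = 15840 + 4000 = 19840 mm.
= 19.84 m.

19.84 m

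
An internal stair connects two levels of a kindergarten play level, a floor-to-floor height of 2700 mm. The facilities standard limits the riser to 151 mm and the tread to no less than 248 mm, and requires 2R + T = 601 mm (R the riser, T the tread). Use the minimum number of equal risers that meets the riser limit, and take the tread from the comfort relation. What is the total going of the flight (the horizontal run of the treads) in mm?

2700 / 151 = 17.881 → round up to 18 risers.
R = 2700 ÷ 18 = 150 mm.
Tread T = 601 − 2 × 150 = 301 mm (≥ 248 mm).
Going = (18 − 1) × 301 = 5117 mm.

5117 mm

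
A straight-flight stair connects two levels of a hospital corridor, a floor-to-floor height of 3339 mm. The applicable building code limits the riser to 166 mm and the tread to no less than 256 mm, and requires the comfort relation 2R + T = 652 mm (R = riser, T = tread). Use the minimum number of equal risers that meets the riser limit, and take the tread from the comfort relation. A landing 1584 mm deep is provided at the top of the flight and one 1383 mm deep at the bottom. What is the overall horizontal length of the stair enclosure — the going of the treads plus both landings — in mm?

9647 mm

⌈3339/166⌉ = 21 risers.
Each riser is 3339/21 = 159 mm (≤ 166 mm).
T = 652 − 2·159 = 334 mm, which satisfies the 256 mm minimum.
21 risers give 20 treads; going = 20 × 334 = 6680 mm.
Add landings: 6680 + 1584 + 1383 = 9647 mm.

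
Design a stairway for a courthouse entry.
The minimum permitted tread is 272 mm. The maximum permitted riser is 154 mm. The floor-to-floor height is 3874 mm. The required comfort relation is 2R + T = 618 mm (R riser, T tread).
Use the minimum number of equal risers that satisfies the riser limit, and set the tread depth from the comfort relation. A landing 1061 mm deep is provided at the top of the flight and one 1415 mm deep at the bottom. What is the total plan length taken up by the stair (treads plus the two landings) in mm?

10476 mm

3874 / 154 = 25.156 → round up to 26 risers.
Riser R = 3874 / 26 = 149 mm, within the 154 mm limit.
From 2R + T = 618: T = 618 − 298 = 320 mm.
Going = (26 − 1) × 320 = 8000 mm.
Enclosure = 8000 + 1061 + 1415 = 10476 mm.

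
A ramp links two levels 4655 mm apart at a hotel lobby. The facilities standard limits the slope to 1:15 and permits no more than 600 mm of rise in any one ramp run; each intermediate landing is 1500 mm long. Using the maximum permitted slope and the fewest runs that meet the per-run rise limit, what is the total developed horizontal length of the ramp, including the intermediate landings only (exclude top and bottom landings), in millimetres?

At most 600 each: 4655/600 = 7.76, giving 8 ramp runs. That means 7 intermediate landings.
Ramp run (horizontal) at 1:15: 4655 × 15 = 69825 mm.
7 intermediate landings contribute 7 × 1500 = 10500 mm.
Total developed length = 69825 + 10500 = 80325 mm.

80325 mm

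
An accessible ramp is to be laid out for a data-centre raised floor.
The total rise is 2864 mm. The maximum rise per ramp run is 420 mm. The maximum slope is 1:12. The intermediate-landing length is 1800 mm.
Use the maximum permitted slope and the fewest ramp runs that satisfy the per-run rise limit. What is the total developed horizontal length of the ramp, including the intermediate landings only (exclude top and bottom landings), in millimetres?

45168 mm

At most 420 each: 2864/420 = 6.82, giving 7 ramp runs. That means 6 intermediate landings.
Horizontal run for 2864 mm of rise at 1:12 is 2864 × 12 = 34368 mm.
Intermediate landings: 6 × 1800 = 10800 mm.
Developed length = 34368 + 10800 = 45168 mm.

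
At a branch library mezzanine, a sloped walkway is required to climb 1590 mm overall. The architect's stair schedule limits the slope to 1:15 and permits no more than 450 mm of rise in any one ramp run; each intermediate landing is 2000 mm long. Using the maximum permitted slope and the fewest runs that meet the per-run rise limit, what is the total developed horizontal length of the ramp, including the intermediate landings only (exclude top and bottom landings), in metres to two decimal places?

1590 / 450 = 3.533 → round up to 4 ramp runs. That means 3 intermediate landings.
Ramp run (horizontal) at 1:15: 1590 × 15 = 23850 mm.
3 intermediate landings contribute 3 × 2000 = 6000 mm.
Total developed length = 23850 + 6000 = 29850 mm.
= 29.85 m.

29.85 m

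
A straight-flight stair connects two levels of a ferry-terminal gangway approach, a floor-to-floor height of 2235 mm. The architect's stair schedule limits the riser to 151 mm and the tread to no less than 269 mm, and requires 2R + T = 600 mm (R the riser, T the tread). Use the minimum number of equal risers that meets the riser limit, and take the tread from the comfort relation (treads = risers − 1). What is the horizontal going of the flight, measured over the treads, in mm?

At most 151 each: 2235/151 = 14.80, giving 15 risers.
Each riser is 2235/15 = 149 mm (≤ 151 mm).
From 2R + T = 600: T = 600 − 298 = 302 mm.
Going = (15 − 1) × 302 = 4228 mm.

4228 mm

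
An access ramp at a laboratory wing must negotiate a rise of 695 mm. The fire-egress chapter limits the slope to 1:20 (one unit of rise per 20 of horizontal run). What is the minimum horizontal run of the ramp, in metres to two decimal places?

13.90 m

At 1:20 the run is 20 × 695 = 13900 mm.
13900 mm = 13.90 m.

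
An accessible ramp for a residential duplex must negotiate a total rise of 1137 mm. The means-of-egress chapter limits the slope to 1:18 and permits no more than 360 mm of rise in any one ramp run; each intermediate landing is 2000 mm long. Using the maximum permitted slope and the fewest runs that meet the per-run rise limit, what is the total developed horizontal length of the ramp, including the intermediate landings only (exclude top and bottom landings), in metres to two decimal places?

26.47 m

At most 360 each: 1137/360 = 3.16, giving 4 ramp runs. That means 3 intermediate landings.
Horizontal run for 1137 mm of rise at 1:18 is 1137 × 18 = 20466 mm.
Intermediate landings: 3 × 2000 = 6000 mm.
Developed length = 20466 + 6000 = 26466 mm.
= 26.47 m.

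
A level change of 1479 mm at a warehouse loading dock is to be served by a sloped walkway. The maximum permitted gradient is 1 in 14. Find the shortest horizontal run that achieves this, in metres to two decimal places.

20.71 m

At 1:14 the run is 14 × 1479 = 20706 mm.
20706 mm = 20.71 m.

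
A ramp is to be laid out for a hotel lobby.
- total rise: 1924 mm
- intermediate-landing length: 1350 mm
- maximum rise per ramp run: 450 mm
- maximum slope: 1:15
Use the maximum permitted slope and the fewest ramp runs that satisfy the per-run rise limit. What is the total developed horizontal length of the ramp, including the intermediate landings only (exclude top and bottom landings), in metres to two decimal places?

34.26 m

1924 / 450 = 4.276 → round up to 5 ramp runs. That means 4 intermediate landings.
Ramp run (horizontal) at 1:15: 1924 × 15 = 28860 mm.
4 intermediate landings contribute 4 × 1350 = 5400 mm.
Developed length = 28860 + 5400 = 34260 mm.
= 34.26 m.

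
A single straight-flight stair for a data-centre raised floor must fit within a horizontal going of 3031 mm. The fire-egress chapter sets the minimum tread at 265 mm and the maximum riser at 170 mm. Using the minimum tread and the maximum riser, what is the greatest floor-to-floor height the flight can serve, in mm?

3031 / 265 = 11.44, so 11 treads fit.
Risers = treads + 1 = 12.
Maximum height = 12 × 170 = 2040 mm.

2040 mm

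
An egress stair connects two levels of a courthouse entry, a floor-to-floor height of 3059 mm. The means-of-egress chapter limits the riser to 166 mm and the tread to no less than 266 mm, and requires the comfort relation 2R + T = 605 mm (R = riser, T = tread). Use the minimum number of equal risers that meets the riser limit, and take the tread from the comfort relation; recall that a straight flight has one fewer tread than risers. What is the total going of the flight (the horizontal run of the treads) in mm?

3059 / 166 = 18.43, so 19 risers are needed.
R = 3059 ÷ 19 = 161 mm.
T = 605 − 2·161 = 283 mm, which satisfies the 266 mm minimum.
19 risers give 18 treads; going = 18 × 283 = 5094 mm.

5094 mm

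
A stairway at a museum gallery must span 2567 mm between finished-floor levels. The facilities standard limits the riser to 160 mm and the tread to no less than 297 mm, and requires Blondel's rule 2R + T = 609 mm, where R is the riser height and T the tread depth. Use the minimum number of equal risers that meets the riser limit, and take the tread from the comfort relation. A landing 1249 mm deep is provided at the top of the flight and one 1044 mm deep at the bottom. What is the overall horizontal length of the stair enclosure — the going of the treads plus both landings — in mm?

2567 / 160 = 16.044 → round up to 17 risers.
R = 2567 ÷ 17 = 151 mm.
From 2R + T = 609: T = 609 − 302 = 307 mm.
Treads = 17 − 1 = 16; going = 16 × 307 = 4912 mm.
Add landings: 4912 + 1249 + 1044 = 7205 mm.

7205 mm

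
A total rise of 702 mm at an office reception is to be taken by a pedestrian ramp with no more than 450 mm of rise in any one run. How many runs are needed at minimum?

2 runs

702 / 450 = 1.560 → round up to 2 ramp runs.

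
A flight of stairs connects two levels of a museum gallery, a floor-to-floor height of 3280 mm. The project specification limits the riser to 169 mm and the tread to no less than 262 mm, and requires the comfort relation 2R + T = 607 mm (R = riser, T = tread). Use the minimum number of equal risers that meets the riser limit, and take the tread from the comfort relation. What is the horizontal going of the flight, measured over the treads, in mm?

3280 / 169 = 19.408 → round up to 20 risers.
Each riser is 3280/20 = 164 mm (≤ 169 mm).
From 2R + T = 607: T = 607 − 328 = 279 mm.
Going = (20 − 1) × 279 = 5301 mm.

5301 mm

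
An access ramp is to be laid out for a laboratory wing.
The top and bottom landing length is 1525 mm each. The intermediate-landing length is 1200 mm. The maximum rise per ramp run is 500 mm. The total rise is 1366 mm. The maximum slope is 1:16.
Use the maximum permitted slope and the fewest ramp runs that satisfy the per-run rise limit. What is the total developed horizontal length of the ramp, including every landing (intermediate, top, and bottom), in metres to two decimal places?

27.31 m

At most 500 each: 1366/500 = 2.73, giving 3 ramp runs. That means 2 intermediate landings.
Ramp run (horizontal) at 1:16: 1366 × 16 = 21856 mm.
2 intermediate landings contribute 2 × 1200 = 2400 mm.
Top and bottom landings: 2 × 1525 = 3050 mm.
Total = 21856 + 2400 + 3050 = 27306 mm.
= 27.31 m.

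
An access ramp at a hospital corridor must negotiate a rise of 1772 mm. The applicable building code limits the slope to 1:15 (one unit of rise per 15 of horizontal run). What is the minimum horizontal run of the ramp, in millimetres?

26580 mm

Run = rise × 15 = 1772 × 15 = 26580 mm.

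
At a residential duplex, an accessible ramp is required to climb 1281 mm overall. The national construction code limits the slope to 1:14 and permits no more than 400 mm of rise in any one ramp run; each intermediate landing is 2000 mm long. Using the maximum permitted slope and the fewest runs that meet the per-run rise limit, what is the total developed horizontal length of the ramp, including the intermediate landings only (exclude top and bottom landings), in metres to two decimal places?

23.93 m

1281 / 400 = 3.20, so 4 ramp runs are needed. That means 3 intermediate landings.
Horizontal run for 1281 mm of rise at 1:14 is 1281 × 14 = 17934 mm.
Intermediate landings: 3 × 2000 = 6000 mm.
Developed length = 17934 + 6000 = 23934 mm.
= 23.93 m.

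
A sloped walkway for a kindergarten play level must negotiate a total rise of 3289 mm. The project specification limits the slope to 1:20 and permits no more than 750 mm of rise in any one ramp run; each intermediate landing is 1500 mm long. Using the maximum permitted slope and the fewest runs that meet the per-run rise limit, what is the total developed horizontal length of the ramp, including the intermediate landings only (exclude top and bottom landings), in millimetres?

3289 / 750 = 4.39, so 5 ramp runs are needed. That means 4 intermediate landings.
Horizontal run for 3289 mm of rise at 1:20 is 3289 × 20 = 65780 mm.
4 intermediate landings contribute 4 × 1500 = 6000 mm.
Total developed length = 65780 + 6000 = 71780 mm.

71780 mm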